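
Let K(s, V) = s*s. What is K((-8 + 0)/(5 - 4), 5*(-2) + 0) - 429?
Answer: -365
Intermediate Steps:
K(s, V) = s²
K((-8 + 0)/(5 - 4), 5*(-2) + 0) - 429 = ((-8 + 0)/(5 - 4))² - 429 = (-8/1)² - 429 = (-8*1)² - 429 = (-8)² - 429 = 64 - 429 = -365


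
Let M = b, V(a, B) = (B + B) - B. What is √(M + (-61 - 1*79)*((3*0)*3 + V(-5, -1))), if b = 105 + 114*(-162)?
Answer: I*√18223 ≈ 134.99*I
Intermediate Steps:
b = -18363 (b = 105 - 18468 = -18363)
V(a, B) = B (V(a, B) = 2*B - B = B)
M = -18363
√(M + (-61 - 1*79)*((3*0)*3 + V(-5, -1))) = √(-18363 + (-61 - 1*79)*((3*0)*3 - 1)) = √(-18363 + (-61 - 79)*(0*3 - 1)) = √(-18363 - 140*(0 - 1)) = √(-18363 - 140*(-1)) = √(-18363 + 140) = √(-18223) = I*√18223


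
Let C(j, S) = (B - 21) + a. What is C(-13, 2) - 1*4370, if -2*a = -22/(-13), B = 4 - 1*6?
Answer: -57120/13 ≈ -4393.8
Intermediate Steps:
B = -2 (B = 4 - 6 = -2)
a = -11/13 (a = -(-11)/(-13) = -(-11)*(-1)/13 = -1/2*22/13 = -11/13 ≈ -0.84615)
C(j, S) = -310/13 (C(j, S) = (-2 - 21) - 11/13 = -23 - 11/13 = -310/13)
C(-13, 2) - 1*4370 = -310/13 - 1*4370 = -310/13 - 4370 = -57120/13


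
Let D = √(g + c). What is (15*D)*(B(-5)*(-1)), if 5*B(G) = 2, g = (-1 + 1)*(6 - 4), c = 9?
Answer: -18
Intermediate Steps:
g = 0 (g = 0*2 = 0)
B(G) = ⅖ (B(G) = (⅕)*2 = ⅖)
D = 3 (D = √(0 + 9) = √9 = 3)
(15*D)*(B(-5)*(-1)) = (15*3)*((⅖)*(-1)) = 45*(-⅖) = -18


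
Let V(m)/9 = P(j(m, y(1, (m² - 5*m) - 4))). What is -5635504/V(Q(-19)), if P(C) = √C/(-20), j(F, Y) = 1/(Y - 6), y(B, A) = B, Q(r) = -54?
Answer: -112710080*I*√5/9 ≈ -2.8003e+7*I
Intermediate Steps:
j(F, Y) = 1/(-6 + Y)
P(C) = -√C/20
V(m) = -9*I*√5/100 (V(m) = 9*(-I*√5/5/20) = 9*(-I*√5/100) = -9*I*√5/100)
-5635504/V(Q(-19)) = -5635504*20*I*√5/9 = -112710080*I*√5/9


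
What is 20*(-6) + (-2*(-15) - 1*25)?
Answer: -115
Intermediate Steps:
20*(-6) + (-2*(-15) - 1*25) = -120 + (30 - 25) = -120 + 5 = -115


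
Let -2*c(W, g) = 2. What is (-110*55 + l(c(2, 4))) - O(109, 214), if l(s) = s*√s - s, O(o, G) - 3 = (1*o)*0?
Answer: -6052 - I ≈ -6052.0 - 1.0*I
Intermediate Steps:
c(W, g) = -1 (c(W, g) = -½*2 = -1)
O(o, G) = 3 (O(o, G) = 3 + (1*o)*0 = 3 + o*0 = 3 + 0 = 3)
l(s) = s^(3/2) - s
(-110*55 + l(c(2, 4))) - O(109, 214) = (-110*55 + ((-1)^(3/2) - 1*(-1))) - 1*3 = (-6050 + (-I + 1)) - 3 = (-6050 + (1 - I)) - 3 = (-6049 - I) - 3 = -6052 - I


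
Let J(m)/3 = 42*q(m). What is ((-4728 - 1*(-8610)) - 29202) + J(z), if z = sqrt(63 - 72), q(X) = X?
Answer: -25320 + 378*I ≈ -25320.0 + 378.0*I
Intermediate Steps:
z = 3*I (z = sqrt(-9) = 3*I ≈ 3.0*I)
J(m) = 126*m (J(m) = 3*(42*m) = 126*m)
((-4728 - 1*(-8610)) - 29202) + J(z) = ((-4728 - 1*(-8610)) - 29202) + 126*(3*I) = ((-4728 + 8610) - 29202) + 378*I = (3882 - 29202) + 378*I = -25320 + 378*I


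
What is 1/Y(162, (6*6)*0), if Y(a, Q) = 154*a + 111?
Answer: 1/25059 ≈ 3.9906e-5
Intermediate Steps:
Y(a, Q) = 111 + 154*a
1/Y(162, (6*6)*0) = 1/(111 + 154*162) = 1/(111 + 24948) = 1/25059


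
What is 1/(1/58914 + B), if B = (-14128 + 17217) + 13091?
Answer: 58914/953228521 ≈ 6.1805e-5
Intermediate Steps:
B = 16180 (B = 3089 + 13091 = 16180)
1/(1/58914 + B) = 1/(1/58914 + 16180) = 1/(953228521/58914) = 58914/953228521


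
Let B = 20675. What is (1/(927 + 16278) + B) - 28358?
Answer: -132186014/17205 ≈ -7683.0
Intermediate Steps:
(1/(927 + 16278) + B) - 28358 = (1/(927 + 16278) + 20675) - 28358 = (1/17205 + 20675) - 28358 = 355713376/17205 - 28358 = -132186014/17205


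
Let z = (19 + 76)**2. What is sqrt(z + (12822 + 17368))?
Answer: sqrt(39215) ≈ 198.03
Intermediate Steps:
z = 9025 (z = 95**2 = 9025)
sqrt(z + (12822 + 17368)) = sqrt(9025 + (12822 + 17368)) = sqrt(9025 + 30190) = sqrt(39215)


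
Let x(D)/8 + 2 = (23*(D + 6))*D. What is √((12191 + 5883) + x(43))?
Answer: √405746 ≈ 636.98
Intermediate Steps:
x(D) = -16 + 8*D*(138 + 23*D) (x(D) = -16 + 8*((23*(D + 6))*D) = -16 + 8*((23*(6 + D))*D) = -16 + 8*((138 + 23*D)*D) = -16 + 8*(D*(138 + 23*D)) = -16 + 8*D*(138 + 23*D))
√((12191 + 5883) + x(43)) = √((12191 + 5883) + (-16 + 184*43² + 1104*43)) = √(18074 + (-16 + 184*1849 + 47472)) = √(18074 + (-16 + 340216 + 47472)) = √(18074 + 387672) = √405746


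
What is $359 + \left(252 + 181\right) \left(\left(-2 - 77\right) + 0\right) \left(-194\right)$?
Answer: $6636517$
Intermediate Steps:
$359 + \left(252 + 181\right) \left(\left(-2 - 77\right) + 0\right) \left(-194\right) = 359 + 433 \left(-79 + 0\right) \left(-194\right) = 359 + 433 \left(-79\right) \left(-194\right) = 359 - -6636158 = 359 + 6636158 = 6636517$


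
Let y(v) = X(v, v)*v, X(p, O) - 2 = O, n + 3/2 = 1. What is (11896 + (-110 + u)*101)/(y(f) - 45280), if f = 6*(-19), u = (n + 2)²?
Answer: -4053/130048 ≈ -0.031165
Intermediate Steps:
n = -½ (n = -3/2 + 1 = -½ ≈ -0.50000)
X(p, O) = 2 + O
u = 9/4 (u = (-½ + 2)² = (3/2)² = 9/4 ≈ 2.2500)
f = -114
y(v) = v*(2 + v) (y(v) = (2 + v)*v = v*(2 + v))
(11896 + (-110 + u)*101)/(y(f) - 45280) = (11896 + (-110 + 9/4)*101)/(-114*(2 - 114) - 45280) = (11896 - 431/4*101)/(-114*(-112) - 45280) = (11896 - 43531/4)/(12768 - 45280) = (4053/4)/(-32512) = (4053/4)*(-1/32512) = -4053/130048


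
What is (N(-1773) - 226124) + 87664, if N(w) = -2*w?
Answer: -134914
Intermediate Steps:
(N(-1773) - 226124) + 87664 = (-2*(-1773) - 226124) + 87664 = (3546 - 226124) + 87664 = -222578 + 87664 = -134914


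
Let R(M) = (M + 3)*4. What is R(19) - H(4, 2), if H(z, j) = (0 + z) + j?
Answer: 82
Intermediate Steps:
H(z, j) = j + z (H(z, j) = z + j = j + z)
R(M) = 12 + 4*M (R(M) = (3 + M)*4 = 12 + 4*M)
R(19) - H(4, 2) = (12 + 4*19) - (2 + 4) = (12 + 76) - 1*6 = 88 - 6 = 82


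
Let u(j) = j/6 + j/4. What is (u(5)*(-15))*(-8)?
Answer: 250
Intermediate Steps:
u(j) = 5*j/12 (u(j) = j*(⅙) + j*(¼) = j/6 + j/4 = 5*j/12)
(u(5)*(-15))*(-8) = (((5/12)*5)*(-15))*(-8) = ((25/12)*(-15))*(-8) = -125/4*(-8) = 250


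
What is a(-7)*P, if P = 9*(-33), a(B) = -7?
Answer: 2079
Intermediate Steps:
P = -297
a(-7)*P = -7*(-297) = 2079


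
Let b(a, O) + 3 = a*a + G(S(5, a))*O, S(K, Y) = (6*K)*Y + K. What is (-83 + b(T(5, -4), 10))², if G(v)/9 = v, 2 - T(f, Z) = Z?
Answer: 275560000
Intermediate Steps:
S(K, Y) = K + 6*K*Y (S(K, Y) = 6*K*Y + K = K + 6*K*Y)
T(f, Z) = 2 - Z
G(v) = 9*v
b(a, O) = -3 + a² + O*(45 + 270*a) (b(a, O) = -3 + (a*a + (9*(5*(1 + 6*a)))*O) = -3 + (a² + (9*(5 + 30*a))*O) = -3 + (a² + (45 + 270*a)*O) = -3 + (a² + O*(45 + 270*a)) = -3 + a² + O*(45 + 270*a))
(-83 + b(T(5, -4), 10))² = (-83 + (-3 + (2 - 1*(-4))² + 45*10*(1 + 6*(2 - 1*(-4)))))² = (-83 + (-3 + (2 + 4)² + 45*10*(1 + 6*(2 + 4))))² = (-83 + (-3 + 6² + 45*10*(1 + 6*6)))² = (-83 + (-3 + 36 + 45*10*(1 + 36)))² = (-83 + (-3 + 36 + 45*10*37))² = (-83 + (-3 + 36 + 16650))² = (-83 + 16683)² = 16600² = 275560000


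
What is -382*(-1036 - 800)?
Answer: 701352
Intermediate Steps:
-382*(-1036 - 800) = -382*(-1836) = 701352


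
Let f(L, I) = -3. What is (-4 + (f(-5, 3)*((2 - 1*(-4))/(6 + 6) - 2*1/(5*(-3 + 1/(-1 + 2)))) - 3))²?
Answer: 8281/100 ≈ 82.810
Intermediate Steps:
(-4 + (f(-5, 3)*((2 - 1*(-4))/(6 + 6) - 2*1/(5*(-3 + 1/(-1 + 2)))) - 3))² = (-4 + (-3*((2 - 1*(-4))/(6 + 6) - 2*1/(5*(-3 + 1/(-1 + 2)))) - 3))² = (-4 + (-3*((2 + 4)/12 - 2*1/(5*(-3 + 1/1))) - 3))² = (-4 + (-3*(6*(1/12) - 2*1/(5*(-3 + 1))) - 3))² = (-4 + (-3*(½ - 2/(5*(-2))) - 3))² = (-4 + (-3*(½ - 2/(-10)) - 3))² = (-4 + (-3*(½ - 2*(-⅒)) - 3))² = (-4 + (-3*(½ + ⅕) - 3))² = (-4 + (-3*7/10 - 3))² = (-4 + (-21/10 - 3))² = (-4 - 51/10)² = (-91/10)² = 8281/100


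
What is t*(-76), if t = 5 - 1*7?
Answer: 152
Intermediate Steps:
t = -2 (t = 5 - 7 = -2)
t*(-76) = -2*(-76) = 152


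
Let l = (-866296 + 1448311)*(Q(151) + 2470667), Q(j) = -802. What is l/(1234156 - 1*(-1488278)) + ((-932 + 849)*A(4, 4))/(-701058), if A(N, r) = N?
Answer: 167961634812674273/318097355862 ≈ 5.2802e+5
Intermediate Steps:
l = 1437498477975 (l = (-866296 + 1448311)*(-802 + 2470667) = 582015*2469865 = 1437498477975)
l/(1234156 - 1*(-1488278)) + ((-932 + 849)*A(4, 4))/(-701058) = 1437498477975/(1234156 - 1*(-1488278)) + ((-932 + 849)*4)/(-701058) = 1437498477975/(1234156 + 1488278) - 83*4*(-1/701058) = 1437498477975/2722434 - 332*(-1/701058) = 1437498477975*(1/2722434) + 166/350529 = 479166159325/907478 + 166/350529 = 167961634812674273/318097355862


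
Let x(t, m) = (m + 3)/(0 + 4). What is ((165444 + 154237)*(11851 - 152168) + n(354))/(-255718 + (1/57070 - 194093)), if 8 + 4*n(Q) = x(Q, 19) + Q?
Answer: 10239882633981455/102682855076 ≈ 99723.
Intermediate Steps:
x(t, m) = 3/4 + m/4 (x(t, m) = (3 + m)/4 = (3 + m)*(1/4) = 3/4 + m/4)
n(Q) = -5/8 + Q/4 (n(Q) = -2 + ((3/4 + (1/4)*19) + Q)/4 = -2 + ((3/4 + 19/4) + Q)/4 = -2 + (11/2 + Q)/4 = -2 + (11/8 + Q/4) = -5/8 + Q/4)
((165444 + 154237)*(11851 - 152168) + n(354))/(-255718 + (1/57070 - 194093)) = ((165444 + 154237)*(11851 - 152168) + (-5/8 + (1/4)*354))/(-255718 + (1/57070 - 194093)) = (319681*(-140317) + (-5/8 + 177/2))/(-255718 + (1/57070 - 194093)) = (-44856678877 + 703/8)/(-255718 - 11076887509/57070) = -358853430313/(8*(-25670713769/57070)) = -358853430313/8*(-57070/25670713769) = 10239882633981455/102682855076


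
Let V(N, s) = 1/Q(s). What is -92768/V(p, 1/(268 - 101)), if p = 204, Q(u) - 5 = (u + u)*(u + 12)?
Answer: -13308033440/27889 ≈ -4.7718e+5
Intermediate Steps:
Q(u) = 5 + 2*u*(12 + u) (Q(u) = 5 + (u + u)*(u + 12) = 5 + (2*u)*(12 + u) = 5 + 2*u*(12 + u))
V(N, s) = 1/(5 + 2*s² + 24*s)
-92768/V(p, 1/(268 - 101)) = -(463840 + 185536/(268 - 101)² + 2226432/(268 - 101)) = -92768/(1/(5 + 2*(1/167)² + 24/167)) = -92768/(1/(5 + 2*(1/167)² + 24*(1/167))) = -92768/(1/(5 + 2*(1/27889) + 24/167)) = -92768/(1/(5 + 2/27889 + 24/167)) = -92768/(1/(143455/27889)) = -92768/27889/143455 = -92768*143455/27889 = -13308033440/27889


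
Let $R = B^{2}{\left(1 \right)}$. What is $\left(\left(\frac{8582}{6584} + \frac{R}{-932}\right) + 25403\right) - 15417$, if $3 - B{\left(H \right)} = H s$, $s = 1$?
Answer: $\frac{7660618007}{767036} \approx 9987.3$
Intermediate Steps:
$B{\left(H \right)} = 3 - H$ ($B{\left(H \right)} = 3 - H 1 = 3 - H$)
$R = 4$ ($R = \left(3 - 1\right)^{2} = 2^{2} = 4$)
$\left(\left(\frac{8582}{6584} + \frac{R}{-932}\right) + 25403\right) - 15417 = \left(\left(\frac{8582}{6584} + \frac{4}{-932}\right) + 25403\right) - 15417 = \left(\left(8582 \cdot \frac{1}{6584} + 4 \left(- \frac{1}{932}\right)\right) + 25403\right) - 15417 = \left(\left(\frac{4291}{3292} - \frac{1}{233}\right) + 25403\right) - 15417 = \left(\frac{996511}{767036} + 25403\right) - 15417 = \frac{19486012019}{767036} - 15417 = \frac{7660618007}{767036}$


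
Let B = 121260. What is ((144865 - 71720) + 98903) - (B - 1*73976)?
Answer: 124764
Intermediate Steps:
((144865 - 71720) + 98903) - (B - 1*73976) = ((144865 - 71720) + 98903) - (121260 - 1*73976) = (73145 + 98903) - (121260 - 73976) = 172048 - 1*47284 = 172048 - 47284 = 124764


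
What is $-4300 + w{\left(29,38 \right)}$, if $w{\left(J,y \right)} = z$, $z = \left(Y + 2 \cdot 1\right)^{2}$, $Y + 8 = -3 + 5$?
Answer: $-4284$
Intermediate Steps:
$Y = -6$ ($Y = -8 + \left(-3 + 5\right) = -8 + 2 = -6$)
$z = 16$ ($z = \left(-6 + 2 \cdot 1\right)^{2} = \left(-6 + 2\right)^{2} = \left(-4\right)^{2} = 16$)
$w{\left(J,y \right)} = 16$
$-4300 + w{\left(29,38 \right)} = -4300 + 16 = -4284$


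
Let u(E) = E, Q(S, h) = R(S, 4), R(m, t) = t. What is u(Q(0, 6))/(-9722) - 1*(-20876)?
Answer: 101478234/4861 ≈ 20876.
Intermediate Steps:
Q(S, h) = 4
u(Q(0, 6))/(-9722) - 1*(-20876) = 4/(-9722) - 1*(-20876) = 4*(-1/9722) + 20876 = -2/4861 + 20876 = 101478234/4861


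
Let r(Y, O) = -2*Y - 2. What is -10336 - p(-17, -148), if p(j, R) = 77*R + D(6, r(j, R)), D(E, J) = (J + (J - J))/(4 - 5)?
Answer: 1092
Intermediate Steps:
r(Y, O) = -2 - 2*Y
D(E, J) = -J (D(E, J) = (J + 0)/(-1) = J*(-1) = -J)
p(j, R) = 2 + 2*j + 77*R (p(j, R) = 77*R - (-2 - 2*j) = 77*R + (2 + 2*j) = 2 + 2*j + 77*R)
-10336 - p(-17, -148) = -10336 - (2 + 2*(-17) + 77*(-148)) = -10336 - (2 - 34 - 11396) = -10336 - 1*(-11428) = -10336 + 11428 = 1092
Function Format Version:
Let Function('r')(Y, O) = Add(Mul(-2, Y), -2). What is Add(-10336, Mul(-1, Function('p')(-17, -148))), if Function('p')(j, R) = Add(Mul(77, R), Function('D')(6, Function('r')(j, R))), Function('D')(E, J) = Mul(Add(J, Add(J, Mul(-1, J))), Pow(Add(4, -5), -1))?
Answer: 1092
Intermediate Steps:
Function('r')(Y, O) = Add(-2, Mul(-2, Y))
Function('D')(E, J) = Mul(-1, J) (Function('D')(E, J) = Mul(Add(J, 0), Pow(-1, -1)) = Mul(J, -1) = Mul(-1, J))
Function('p')(j, R) = Add(2, Mul(2, j), Mul(77, R)) (Function('p')(j, R) = Add(Mul(77, R), Mul(-1, Add(-2, Mul(-2, j)))) = Add(Mul(77, R), Add(2, Mul(2, j))) = Add(2, Mul(2, j), Mul(77, R)))
Add(-10336, Mul(-1, Function('p')(-17, -148))) = Add(-10336, Mul(-1, Add(2, Mul(2, -17), Mul(77, -148)))) = Add(-10336, Mul(-1, Add(2, -34, -11396))) = Add(-10336, Mul(-1, -11428)) = Add(-10336, 11428) = 1092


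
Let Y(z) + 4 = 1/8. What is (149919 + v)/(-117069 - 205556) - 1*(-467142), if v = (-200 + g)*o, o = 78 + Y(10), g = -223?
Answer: 1205692553487/2581000 ≈ 4.6714e+5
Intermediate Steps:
Y(z) = -31/8 (Y(z) = -4 + 1/8 = -4 + ⅛ = -31/8)
o = 593/8 (o = 78 - 31/8 = 593/8 ≈ 74.125)
v = -250839/8 (v = (-200 - 223)*(593/8) = -423*593/8 = -250839/8 ≈ -31355.)
(149919 + v)/(-117069 - 205556) - 1*(-467142) = (149919 - 250839/8)/(-117069 - 205556) - 1*(-467142) = (948513/8)/(-322625) + 467142 = (948513/8)*(-1/322625) + 467142 = -948513/2581000 + 467142 = 1205692553487/2581000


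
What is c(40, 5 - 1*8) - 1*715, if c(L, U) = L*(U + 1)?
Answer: -795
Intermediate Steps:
c(L, U) = L*(1 + U)
c(40, 5 - 1*8) - 1*715 = 40*(1 + (5 - 1*8)) - 1*715 = 40*(1 + (5 - 8)) - 715 = 40*(1 - 3) - 715 = 40*(-2) - 715 = -80 - 715 = -795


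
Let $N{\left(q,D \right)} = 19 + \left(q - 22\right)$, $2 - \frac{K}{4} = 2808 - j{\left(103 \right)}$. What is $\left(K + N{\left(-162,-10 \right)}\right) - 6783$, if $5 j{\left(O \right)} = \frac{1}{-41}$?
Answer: $- \frac{3725264}{205} \approx -18172.0$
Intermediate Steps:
$j{\left(O \right)} = - \frac{1}{205}$ ($j{\left(O \right)} = \frac{1}{5 \left(-41\right)} = \frac{1}{5} \left(- \frac{1}{41}\right) = - \frac{1}{205}$)
$K = - \frac{2300924}{205}$ ($K = 8 - 4 \left(2808 - - \frac{1}{205}\right) = 8 - 4 \left(2808 + \frac{1}{205}\right) = 8 - \frac{2302564}{205} = - \frac{2300924}{205} \approx -11224.0$)
$N{\left(q,D \right)} = -3 + q$ ($N{\left(q,D \right)} = 19 + \left(q - 22\right) = 19 + \left(-22 + q\right) = -3 + q$)
$\left(K + N{\left(-162,-10 \right)}\right) - 6783 = \left(- \frac{2300924}{205} - 165\right) - 6783 = - \frac{2334749}{205} - 6783 = - \frac{3725264}{205}$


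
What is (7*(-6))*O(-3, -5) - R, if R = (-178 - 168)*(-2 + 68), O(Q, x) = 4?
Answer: 22668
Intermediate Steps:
R = -22836 (R = -346*66 = -22836)
(7*(-6))*O(-3, -5) - R = (7*(-6))*4 - 1*(-22836) = -42*4 + 22836 = -168 + 22836 = 22668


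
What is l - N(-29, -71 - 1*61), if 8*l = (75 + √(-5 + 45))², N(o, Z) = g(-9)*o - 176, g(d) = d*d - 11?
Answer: 23313/8 + 75*√10/2 ≈ 3032.7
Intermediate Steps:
g(d) = -11 + d² (g(d) = d² - 11 = -11 + d²)
N(o, Z) = -176 + 70*o (N(o, Z) = (-11 + (-9)²)*o - 176 = (-11 + 81)*o - 176 = 70*o - 176 = -176 + 70*o)
l = (75 + 2*√10)²/8 (l = (75 + √(-5 + 45))²/8 = (75 + √40)²/8 = (75 + 2*√10)²/8 ≈ 826.71)
l - N(-29, -71 - 1*61) = (5665/8 + 75*√10/2) - (-176 + 70*(-29)) = (5665/8 + 75*√10/2) - (-176 - 2030) = (5665/8 + 75*√10/2) - 1*(-2206) = (5665/8 + 75*√10/2) + 2206 = 23313/8 + 75*√10/2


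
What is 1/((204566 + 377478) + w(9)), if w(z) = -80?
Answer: 1/581964 ≈ 1.7183e-6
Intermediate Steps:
1/((204566 + 377478) + w(9)) = 1/((204566 + 377478) - 80) = 1/(582044 - 80) = 1/581964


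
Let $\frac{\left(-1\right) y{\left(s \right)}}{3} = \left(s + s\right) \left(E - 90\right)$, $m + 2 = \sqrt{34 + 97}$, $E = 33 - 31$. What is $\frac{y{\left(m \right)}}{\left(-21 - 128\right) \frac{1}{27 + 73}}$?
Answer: $\frac{105600}{149} - \frac{52800 \sqrt{131}}{149} \approx -3347.1$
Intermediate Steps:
$E = 2$
$m = -2 + \sqrt{131}$ ($m = -2 + \sqrt{34 + 97} = -2 + \sqrt{131} \approx 9.4455$)
$y{\left(s \right)} = 528 s$ ($y{\left(s \right)} = - 3 \left(s + s\right) \left(2 - 90\right) = - 3 \cdot 2 s \left(-88\right) = - 3 \left(- 176 s\right) = 528 s$)
$\frac{y{\left(m \right)}}{\left(-21 - 128\right) \frac{1}{27 + 73}} = \frac{528 \left(-2 + \sqrt{131}\right)}{\left(-21 - 128\right) \frac{1}{27 + 73}} = \frac{-1056 + 528 \sqrt{131}}{\left(-149\right) \frac{1}{100}} = \frac{-1056 + 528 \sqrt{131}}{- \frac{149}{100}} = - \frac{100 \left(-1056 + 528 \sqrt{131}\right)}{149} = \frac{105600}{149} - \frac{52800 \sqrt{131}}{149}$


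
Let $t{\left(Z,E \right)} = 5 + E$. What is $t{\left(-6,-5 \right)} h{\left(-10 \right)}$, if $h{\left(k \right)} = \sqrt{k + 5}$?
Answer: $0$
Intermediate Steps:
$h{\left(k \right)} = \sqrt{5 + k}$
$t{\left(-6,-5 \right)} h{\left(-10 \right)} = \left(5 - 5\right) \sqrt{5 - 10} = 0 \sqrt{-5} = 0 i \sqrt{5} = 0$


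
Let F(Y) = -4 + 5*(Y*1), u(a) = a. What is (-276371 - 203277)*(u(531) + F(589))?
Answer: -1665337856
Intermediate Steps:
F(Y) = -4 + 5*Y
(-276371 - 203277)*(u(531) + F(589)) = (-276371 - 203277)*(531 + (-4 + 5*589)) = -479648*(531 + (-4 + 2945)) = -479648*(531 + 2941) = -479648*3472 = -1665337856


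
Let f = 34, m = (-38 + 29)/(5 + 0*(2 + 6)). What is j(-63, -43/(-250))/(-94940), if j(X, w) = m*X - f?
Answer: -397/474700 ≈ -0.00083632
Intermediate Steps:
m = -9/5 (m = -9/(5 + 0*8) = -9/(5 + 0) = -9/5 ≈ -1.8000)
j(X, w) = -34 - 9*X/5 (j(X, w) = -9*X/5 - 1*34 = -9*X/5 - 34 = -34 - 9*X/5)
j(-63, -43/(-250))/(-94940) = (-34 - 9/5*(-63))/(-94940) = (-34 + 567/5)*(-1/94940) = (397/5)*(-1/94940) = -397/474700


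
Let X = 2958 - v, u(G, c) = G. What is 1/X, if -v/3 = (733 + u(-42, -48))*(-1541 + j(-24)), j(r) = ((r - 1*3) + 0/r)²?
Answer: -1/1680318 ≈ -5.9513e-7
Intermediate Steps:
j(r) = (-3 + r)² (j(r) = ((r - 3) + 0)² = ((-3 + r) + 0)² = (-3 + r)²)
v = 1683276 (v = -3*(733 - 42)*(-1541 + (-3 - 24)²) = -2073*(-1541 + (-27)²) = -2073*(-1541 + 729) = -2073*(-812) = -3*(-561092) = 1683276)
X = -1680318 (X = 2958 - 1*1683276 = 2958 - 1683276 = -1680318)
1/X = 1/(-1680318) = -1/1680318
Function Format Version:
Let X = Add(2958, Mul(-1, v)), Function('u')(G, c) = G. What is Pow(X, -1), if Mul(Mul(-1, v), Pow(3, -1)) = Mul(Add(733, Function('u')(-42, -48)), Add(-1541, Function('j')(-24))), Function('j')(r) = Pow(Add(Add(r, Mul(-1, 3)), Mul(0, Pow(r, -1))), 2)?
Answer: Rational(-1, 1680318) ≈ -5.9513e-7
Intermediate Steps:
Function('j')(r) = Pow(Add(-3, r), 2) (Function('j')(r) = Pow(Add(Add(r, -3), 0), 2) = Pow(Add(Add(-3, r), 0), 2) = Pow(Add(-3, r), 2))
v = 1683276 (v = Mul(-3, Mul(Add(733, -42), Add(-1541, Pow(Add(-3, -24), 2)))) = Mul(-3, Mul(691, Add(-1541, Pow(-27, 2)))) = Mul(-3, Mul(691, Add(-1541, 729))) = Mul(-3, Mul(691, -812)) = Mul(-3, -561092) = 1683276)
X = -1680318 (X = Add(2958, Mul(-1, 1683276)) = Add(2958, -1683276) = -1680318)
Pow(X, -1) = Pow(-1680318, -1) = Rational(-1, 1680318)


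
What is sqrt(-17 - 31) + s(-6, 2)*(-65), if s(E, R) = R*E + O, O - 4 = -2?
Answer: 650 + 4*I*sqrt(3) ≈ 650.0 + 6.9282*I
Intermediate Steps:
O = 2 (O = 4 - 2 = 2)
s(E, R) = 2 + E*R (s(E, R) = R*E + 2 = E*R + 2 = 2 + E*R)
sqrt(-17 - 31) + s(-6, 2)*(-65) = sqrt(-17 - 31) + (2 - 6*2)*(-65) = sqrt(-48) + (2 - 12)*(-65) = 4*I*sqrt(3) - 10*(-65) = 4*I*sqrt(3) + 650 = 650 + 4*I*sqrt(3)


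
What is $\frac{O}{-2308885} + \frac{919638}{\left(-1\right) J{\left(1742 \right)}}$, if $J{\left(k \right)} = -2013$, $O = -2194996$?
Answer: $\frac{709252303526}{1549261835} \approx 457.8$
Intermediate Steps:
$\frac{O}{-2308885} + \frac{919638}{\left(-1\right) J{\left(1742 \right)}} = - \frac{2194996}{-2308885} + \frac{919638}{\left(-1\right) \left(-2013\right)} = \left(-2194996\right) \left(- \frac{1}{2308885}\right) + \frac{919638}{2013} = \frac{2194996}{2308885} + 919638 \cdot \frac{1}{2013} = \frac{2194996}{2308885} + \frac{306546}{671} = \frac{709252303526}{1549261835}$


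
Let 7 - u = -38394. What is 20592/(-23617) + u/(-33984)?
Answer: -146064995/72963648 ≈ -2.0019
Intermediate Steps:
u = 38401 (u = 7 - 1*(-38394) = 7 + 38394 = 38401)
20592/(-23617) + u/(-33984) = 20592/(-23617) + 38401/(-33984) = 20592*(-1/23617) + 38401*(-1/33984) = -1872/2147 - 38401/33984 = -146064995/72963648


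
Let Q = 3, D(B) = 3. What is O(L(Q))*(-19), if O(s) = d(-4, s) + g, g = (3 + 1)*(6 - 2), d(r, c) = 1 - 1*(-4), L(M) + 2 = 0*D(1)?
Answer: -399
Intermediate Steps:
L(M) = -2 (L(M) = -2 + 0*3 = -2 + 0 = -2)
d(r, c) = 5 (d(r, c) = 1 + 4 = 5)
g = 16 (g = 4*4 = 16)
O(s) = 21 (O(s) = 5 + 16 = 21)
O(L(Q))*(-19) = 21*(-19) = -399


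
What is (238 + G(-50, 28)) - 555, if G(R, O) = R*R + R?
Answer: 2133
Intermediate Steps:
G(R, O) = R + R² (G(R, O) = R² + R = R + R²)
(238 + G(-50, 28)) - 555 = (238 - 50*(1 - 50)) - 555 = (238 - 50*(-49)) - 555 = (238 + 2450) - 555 = 2688 - 555 = 2133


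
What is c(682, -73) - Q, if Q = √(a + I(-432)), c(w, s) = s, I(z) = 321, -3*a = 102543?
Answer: -73 - 2*I*√8465 ≈ -73.0 - 184.01*I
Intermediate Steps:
a = -34181 (a = -⅓*102543 = -34181)
Q = 2*I*√8465 (Q = √(-34181 + 321) = √(-33860) = 2*I*√8465 ≈ 184.01*I)
c(682, -73) - Q = -73 - 2*I*√8465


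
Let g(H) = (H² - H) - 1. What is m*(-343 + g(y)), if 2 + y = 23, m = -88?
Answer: -6688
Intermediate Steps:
y = 21 (y = -2 + 23 = 21)
g(H) = -1 + H² - H
m*(-343 + g(y)) = -88*(-343 + (-1 + 21² - 1*21)) = -88*(-343 + (-1 + 441 - 21)) = -88*(-343 + 419) = -88*76 = -6688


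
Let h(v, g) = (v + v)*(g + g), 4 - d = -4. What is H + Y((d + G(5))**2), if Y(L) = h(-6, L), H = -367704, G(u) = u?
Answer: -371760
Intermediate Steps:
d = 8 (d = 4 - 1*(-4) = 4 + 4 = 8)
h(v, g) = 4*g*v (h(v, g) = (2*v)*(2*g) = 4*g*v)
Y(L) = -24*L (Y(L) = 4*L*(-6) = -24*L)
H + Y((d + G(5))**2) = -367704 - 24*(8 + 5)**2 = -367704 - 24*13**2 = -367704 - 24*169 = -367704 - 4056 = -371760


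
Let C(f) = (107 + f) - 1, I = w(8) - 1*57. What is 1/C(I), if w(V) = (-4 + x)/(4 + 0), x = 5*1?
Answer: 4/197 ≈ 0.020305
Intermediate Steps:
x = 5
w(V) = ¼ (w(V) = (-4 + 5)/(4 + 0) = 1/4 = 1*(¼) = ¼)
I = -227/4 (I = ¼ - 1*57 = ¼ - 57 = -227/4 ≈ -56.750)
C(f) = 106 + f
1/C(I) = 1/(106 - 227/4) = 1/(197/4) = 4/197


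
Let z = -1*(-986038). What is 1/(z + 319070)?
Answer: 1/1305108 ≈ 7.6622e-7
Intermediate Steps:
z = 986038
1/(z + 319070) = 1/(986038 + 319070) = 1/1305108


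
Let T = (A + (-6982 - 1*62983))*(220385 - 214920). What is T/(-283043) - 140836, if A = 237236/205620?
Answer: -405896877202400/2909965083 ≈ -1.3949e+5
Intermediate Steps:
A = 59309/51405 (A = 237236*(1/205620) = 59309/51405 ≈ 1.1538)
T = -3930965226988/10281 (T = (59309/51405 + (-6982 - 1*62983))*(220385 - 214920) = (59309/51405 + (-6982 - 62983))*5465 = (59309/51405 - 69965)*5465 = -3596491516/51405*5465 = -3930965226988/10281 ≈ -3.8235e+8)
T/(-283043) - 140836 = -3930965226988/10281/(-283043) - 140836 = -3930965226988/10281*(-1/283043) - 140836 = 3930965226988/2909965083 - 140836 = -405896877202400/2909965083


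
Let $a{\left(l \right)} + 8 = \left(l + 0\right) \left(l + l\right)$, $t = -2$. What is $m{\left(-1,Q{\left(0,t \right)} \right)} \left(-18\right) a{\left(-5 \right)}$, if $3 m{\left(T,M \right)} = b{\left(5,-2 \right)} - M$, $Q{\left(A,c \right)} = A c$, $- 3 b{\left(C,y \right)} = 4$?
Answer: $336$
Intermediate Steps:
$b{\left(C,y \right)} = - \frac{4}{3}$ ($b{\left(C,y \right)} = \left(- \frac{1}{3}\right) 4 = - \frac{4}{3}$)
$a{\left(l \right)} = -8 + 2 l^{2}$ ($a{\left(l \right)} = -8 + \left(l + 0\right) \left(l + l\right) = -8 + l 2 l = -8 + 2 l^{2}$)
$m{\left(T,M \right)} = - \frac{4}{9} - \frac{M}{3}$ ($m{\left(T,M \right)} = \frac{- \frac{4}{3} - M}{3} = - \frac{4}{9} - \frac{M}{3}$)
$m{\left(-1,Q{\left(0,t \right)} \right)} \left(-18\right) a{\left(-5 \right)} = \left(- \frac{4}{9} - \frac{0 \left(-2\right)}{3}\right) \left(-18\right) \left(-8 + 2 \left(-5\right)^{2}\right) = \left(- \frac{4}{9} - 0\right) \left(-18\right) \left(-8 + 2 \cdot 25\right) = \left(- \frac{4}{9} + 0\right) \left(-18\right) \left(-8 + 50\right) = \left(- \frac{4}{9}\right) \left(-18\right) 42 = 8 \cdot 42 = 336$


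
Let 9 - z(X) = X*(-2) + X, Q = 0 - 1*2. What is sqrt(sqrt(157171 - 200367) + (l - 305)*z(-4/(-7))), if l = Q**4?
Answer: sqrt(-135541 + 98*I*sqrt(10799))/7 ≈ 1.9745 + 52.631*I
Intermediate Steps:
Q = -2 (Q = 0 - 2 = -2)
z(X) = 9 + X (z(X) = 9 - (X*(-2) + X) = 9 - (-2*X + X) = 9 - (-1)*X = 9 + X)
l = 16 (l = (-2)**4 = 16)
sqrt(sqrt(157171 - 200367) + (l - 305)*z(-4/(-7))) = sqrt(sqrt(157171 - 200367) + (16 - 305)*(9 - 4/(-7))) = sqrt(sqrt(-43196) - 289*(9 - 4*(-1/7))) = sqrt(2*I*sqrt(10799) - 289*(9 + 4/7)) = sqrt(2*I*sqrt(10799) - 289*67/7) = sqrt(2*I*sqrt(10799) - 19363/7) = sqrt(-19363/7 + 2*I*sqrt(10799))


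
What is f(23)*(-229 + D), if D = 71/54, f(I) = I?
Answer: -282785/54 ≈ -5236.8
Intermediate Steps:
D = 71/54 (D = 71*(1/54) = 71/54 ≈ 1.3148)
f(23)*(-229 + D) = 23*(-229 + 71/54) = 23*(-12295/54) = -282785/54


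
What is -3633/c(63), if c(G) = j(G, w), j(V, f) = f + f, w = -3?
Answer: 1211/2 ≈ 605.50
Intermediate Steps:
j(V, f) = 2*f
c(G) = -6 (c(G) = 2*(-3) = -6)
-3633/c(63) = -3633/(-6) = -3633*(-⅙) = 1211/2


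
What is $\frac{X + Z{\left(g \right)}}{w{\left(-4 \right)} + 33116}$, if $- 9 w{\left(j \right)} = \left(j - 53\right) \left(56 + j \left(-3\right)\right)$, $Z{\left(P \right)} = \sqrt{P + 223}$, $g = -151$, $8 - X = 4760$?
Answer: $- \frac{891}{6290} + \frac{9 \sqrt{2}}{50320} \approx -0.1414$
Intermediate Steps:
$X = -4752$ ($X = 8 - 4760 = -4752$)
$Z{\left(P \right)} = \sqrt{223 + P}$
$w{\left(j \right)} = - \frac{\left(-53 + j\right) \left(56 - 3 j\right)}{9}$ ($w{\left(j \right)} = - \frac{\left(j - 53\right) \left(56 + j \left(-3\right)\right)}{9} = - \frac{\left(-53 + j\right) \left(56 - 3 j\right)}{9}$)
$\frac{X + Z{\left(g \right)}}{w{\left(-4 \right)} + 33116} = \frac{-4752 + \sqrt{223 - 151}}{\left(\frac{2968}{9} - - \frac{860}{9} + \frac{\left(-4\right)^{2}}{3}\right) + 33116} = \frac{-4752 + \sqrt{72}}{\left(\frac{2968}{9} + \frac{860}{9} + \frac{1}{3} \cdot 16\right) + 33116} = \frac{-4752 + 6 \sqrt{2}}{\left(\frac{2968}{9} + \frac{860}{9} + \frac{16}{3}\right) + 33116} = \frac{-4752 + 6 \sqrt{2}}{\frac{1292}{3} + 33116} = \frac{-4752 + 6 \sqrt{2}}{\frac{100640}{3}} = \left(-4752 + 6 \sqrt{2}\right) \frac{3}{100640} = - \frac{891}{6290} + \frac{9 \sqrt{2}}{50320}$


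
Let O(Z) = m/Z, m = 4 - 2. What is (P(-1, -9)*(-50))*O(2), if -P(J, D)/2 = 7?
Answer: 700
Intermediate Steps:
P(J, D) = -14 (P(J, D) = -2*7 = -14)
m = 2
O(Z) = 2/Z
(P(-1, -9)*(-50))*O(2) = (-14*(-50))*(2/2) = 700*(2*(½)) = 700*1 = 700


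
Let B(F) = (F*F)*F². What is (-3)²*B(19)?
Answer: 1172889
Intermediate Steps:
B(F) = F⁴ (B(F) = F²*F² = F⁴)
(-3)²*B(19) = (-3)²*19⁴ = 9*130321 = 1172889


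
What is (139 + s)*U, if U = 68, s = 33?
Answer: 11696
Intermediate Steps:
(139 + s)*U = (139 + 33)*68 = 172*68 = 11696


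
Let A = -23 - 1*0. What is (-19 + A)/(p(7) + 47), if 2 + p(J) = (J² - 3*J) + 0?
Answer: -42/73 ≈ -0.57534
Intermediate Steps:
p(J) = -2 + J² - 3*J (p(J) = -2 + ((J² - 3*J) + 0) = -2 + (J² - 3*J) = -2 + J² - 3*J)
A = -23 (A = -23 + 0 = -23)
(-19 + A)/(p(7) + 47) = (-19 - 23)/((-2 + 7² - 3*7) + 47) = -42/((-2 + 49 - 21) + 47) = -42/(26 + 47) = -42/73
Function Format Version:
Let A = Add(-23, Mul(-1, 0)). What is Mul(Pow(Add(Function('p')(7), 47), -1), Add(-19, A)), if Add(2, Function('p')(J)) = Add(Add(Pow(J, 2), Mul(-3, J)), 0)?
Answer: Rational(-42, 73) ≈ -0.57534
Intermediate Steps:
Function('p')(J) = Add(-2, Pow(J, 2), Mul(-3, J)) (Function('p')(J) = Add(-2, Add(Add(Pow(J, 2), Mul(-3, J)), 0)) = Add(-2, Add(Pow(J, 2), Mul(-3, J))) = Add(-2, Pow(J, 2), Mul(-3, J)))
A = -23 (A = Add(-23, 0) = -23)
Mul(Pow(Add(Function('p')(7), 47), -1), Add(-19, A)) = Mul(Pow(Add(Add(-2, Pow(7, 2), Mul(-3, 7)), 47), -1), Add(-19, -23)) = Mul(Pow(Add(Add(-2, 49, -21), 47), -1), -42) = Mul(Pow(Add(26, 47), -1), -42) = Mul(Pow(73, -1), -42) = Mul(Rational(1, 73), -42) = Rational(-42, 73)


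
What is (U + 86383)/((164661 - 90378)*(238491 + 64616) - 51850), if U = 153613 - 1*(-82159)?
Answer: 322155/22515645431 ≈ 1.4308e-5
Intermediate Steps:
U = 235772 (U = 153613 + 82159 = 235772)
(U + 86383)/((164661 - 90378)*(238491 + 64616) - 51850) = (235772 + 86383)/((164661 - 90378)*(238491 + 64616) - 51850) = 322155/(74283*303107 - 51850) = 322155/(22515697281 - 51850) = 322155/22515645431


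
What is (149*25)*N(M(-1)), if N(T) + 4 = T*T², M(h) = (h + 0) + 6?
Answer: 450725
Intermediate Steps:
M(h) = 6 + h (M(h) = h + 6 = 6 + h)
N(T) = -4 + T³ (N(T) = -4 + T*T² = -4 + T³)
(149*25)*N(M(-1)) = (149*25)*(-4 + (6 - 1)³) = 3725*(-4 + 5³) = 3725*(-4 + 125) = 3725*121 = 450725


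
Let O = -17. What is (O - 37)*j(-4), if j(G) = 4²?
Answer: -864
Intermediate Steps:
j(G) = 16
(O - 37)*j(-4) = (-17 - 37)*16 = -54*16 = -864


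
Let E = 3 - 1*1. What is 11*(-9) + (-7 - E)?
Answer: -108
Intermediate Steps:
E = 2 (E = 3 - 1 = 2)
11*(-9) + (-7 - E) = 11*(-9) + (-7 - 1*2) = -99 + (-7 - 2) = -99 - 9 = -108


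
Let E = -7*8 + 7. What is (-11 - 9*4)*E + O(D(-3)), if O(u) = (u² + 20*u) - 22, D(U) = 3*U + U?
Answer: 2185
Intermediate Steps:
D(U) = 4*U
O(u) = -22 + u² + 20*u
E = -49 (E = -56 + 7 = -49)
(-11 - 9*4)*E + O(D(-3)) = (-11 - 9*4)*(-49) + (-22 + (4*(-3))² + 20*(4*(-3))) = (-11 - 36)*(-49) + (-22 + (-12)² + 20*(-12)) = -47*(-49) + (-22 + 144 - 240) = 2303 - 118 = 2185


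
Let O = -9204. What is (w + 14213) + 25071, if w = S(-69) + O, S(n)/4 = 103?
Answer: 30492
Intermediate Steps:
S(n) = 412 (S(n) = 4*103 = 412)
w = -8792 (w = 412 - 9204 = -8792)
(w + 14213) + 25071 = (-8792 + 14213) + 25071 = 5421 + 25071 = 30492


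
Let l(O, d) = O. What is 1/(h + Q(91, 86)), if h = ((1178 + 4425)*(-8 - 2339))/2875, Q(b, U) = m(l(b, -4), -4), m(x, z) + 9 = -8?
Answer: -2875/13199116 ≈ -0.00021782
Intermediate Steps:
m(x, z) = -17 (m(x, z) = -9 - 8 = -17)
Q(b, U) = -17
h = -13150241/2875 (h = (5603*(-2347))*(1/2875) = -13150241*1/2875 = -13150241/2875 ≈ -4574.0)
1/(h + Q(91, 86)) = 1/(-13150241/2875 - 17) = 1/(-13199116/2875) = -2875/13199116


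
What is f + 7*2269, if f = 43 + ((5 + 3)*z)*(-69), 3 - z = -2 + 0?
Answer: 13166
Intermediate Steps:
z = 5 (z = 3 - (-2 + 0) = 3 - 1*(-2) = 3 + 2 = 5)
f = -2717 (f = 43 + ((5 + 3)*5)*(-69) = 43 + (8*5)*(-69) = 43 + 40*(-69) = 43 - 2760 = -2717)
f + 7*2269 = -2717 + 7*2269 = -2717 + 15883 = 13166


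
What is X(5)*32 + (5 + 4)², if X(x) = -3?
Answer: -15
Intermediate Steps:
X(5)*32 + (5 + 4)² = -3*32 + (5 + 4)² = -96 + 9² = -96 + 81 = -15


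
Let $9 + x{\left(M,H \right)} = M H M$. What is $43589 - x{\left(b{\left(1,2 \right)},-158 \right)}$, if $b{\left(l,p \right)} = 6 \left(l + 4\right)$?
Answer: $185798$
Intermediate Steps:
$b{\left(l,p \right)} = 24 + 6 l$ ($b{\left(l,p \right)} = 6 \left(4 + l\right) = 24 + 6 l$)
$x{\left(M,H \right)} = -9 + H M^{2}$ ($x{\left(M,H \right)} = -9 + M H M = -9 + H M M = -9 + H M^{2}$)
$43589 - x{\left(b{\left(1,2 \right)},-158 \right)} = 43589 - \left(-9 - 158 \left(24 + 6 \cdot 1\right)^{2}\right) = 43589 - \left(-9 - 158 \left(24 + 6\right)^{2}\right) = 43589 - \left(-9 - 158 \cdot 30^{2}\right) = 43589 - \left(-9 - 142200\right) = 43589 - -142209 = 43589 + 142209 = 185798$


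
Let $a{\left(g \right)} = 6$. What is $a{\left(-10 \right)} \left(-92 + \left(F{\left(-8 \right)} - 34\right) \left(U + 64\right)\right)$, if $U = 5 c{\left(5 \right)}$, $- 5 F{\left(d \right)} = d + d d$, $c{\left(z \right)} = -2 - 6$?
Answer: $- \frac{35304}{5} \approx -7060.8$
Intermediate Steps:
$c{\left(z \right)} = -8$ ($c{\left(z \right)} = -2 - 6 = -8$)
$F{\left(d \right)} = - \frac{d}{5} - \frac{d^{2}}{5}$ ($F{\left(d \right)} = - \frac{d + d d}{5} = - \frac{d + d^{2}}{5} = - \frac{d}{5} - \frac{d^{2}}{5}$)
$U = -40$ ($U = 5 \left(-8\right) = -40$)
$a{\left(-10 \right)} \left(-92 + \left(F{\left(-8 \right)} - 34\right) \left(U + 64\right)\right) = 6 \left(-92 + \left(\left(- \frac{1}{5}\right) \left(-8\right) \left(1 - 8\right) - 34\right) \left(-40 + 64\right)\right) = 6 \left(-92 + \left(\left(- \frac{1}{5}\right) \left(-8\right) \left(-7\right) - 34\right) 24\right) = 6 \left(-92 + \left(- \frac{56}{5} - 34\right) 24\right) = 6 \left(-92 - \frac{5424}{5}\right) = 6 \left(- \frac{5884}{5}\right) = - \frac{35304}{5}$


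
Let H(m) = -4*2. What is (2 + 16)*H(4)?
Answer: -144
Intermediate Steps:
H(m) = -8
(2 + 16)*H(4) = (2 + 16)*(-8) = 18*(-8) = -144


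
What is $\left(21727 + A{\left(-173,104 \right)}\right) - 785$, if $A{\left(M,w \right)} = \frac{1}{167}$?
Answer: $\frac{3497315}{167} \approx 20942.0$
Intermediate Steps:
$A{\left(M,w \right)} = \frac{1}{167}$
$\left(21727 + A{\left(-173,104 \right)}\right) - 785 = \left(21727 + \frac{1}{167}\right) - 785 = \frac{3628410}{167} - 785 = \frac{3497315}{167}$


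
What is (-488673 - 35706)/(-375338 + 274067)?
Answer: 174793/33757 ≈ 5.1780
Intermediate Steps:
(-488673 - 35706)/(-375338 + 274067) = -524379/(-101271) = -524379*(-1/101271) = 174793/33757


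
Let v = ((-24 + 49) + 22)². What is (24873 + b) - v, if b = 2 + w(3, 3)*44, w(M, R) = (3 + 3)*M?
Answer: 23458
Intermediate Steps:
w(M, R) = 6*M
b = 794 (b = 2 + (6*3)*44 = 2 + 18*44 = 2 + 792 = 794)
v = 2209 (v = (25 + 22)² = 47² = 2209)
(24873 + b) - v = (24873 + 794) - 1*2209 = 25667 - 2209 = 23458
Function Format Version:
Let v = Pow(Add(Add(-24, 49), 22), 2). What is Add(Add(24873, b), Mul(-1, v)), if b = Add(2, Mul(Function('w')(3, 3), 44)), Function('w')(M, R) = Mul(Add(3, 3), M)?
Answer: 23458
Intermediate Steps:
Function('w')(M, R) = Mul(6, M)
b = 794 (b = Add(2, Mul(Mul(6, 3), 44)) = Add(2, Mul(18, 44)) = Add(2, 792) = 794)
v = 2209 (v = Pow(Add(25, 22), 2) = Pow(47, 2) = 2209)
Add(Add(24873, b), Mul(-1, v)) = Add(Add(24873, 794), Mul(-1, 2209)) = Add(25667, -2209) = 23458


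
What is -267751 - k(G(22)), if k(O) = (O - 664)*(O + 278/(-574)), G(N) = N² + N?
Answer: -53921423/287 ≈ -1.8788e+5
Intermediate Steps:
G(N) = N + N²
k(O) = (-664 + O)*(-139/287 + O) (k(O) = (-664 + O)*(O + 278*(-1/574)) = (-664 + O)*(O - 139/287) = (-664 + O)*(-139/287 + O))
-267751 - k(G(22)) = -267751 - (92296/287 + (22*(1 + 22))² - 4195554*(1 + 22)/287) = -267751 - (92296/287 + (22*23)² - 4195554*23/287) = -267751 - (92296/287 + 506² - 190707/287*506) = -267751 - (92296/287 + 256036 - 96497742/287) = -267751 - 1*(-22923114/287) = -267751 + 22923114/287 = -53921423/287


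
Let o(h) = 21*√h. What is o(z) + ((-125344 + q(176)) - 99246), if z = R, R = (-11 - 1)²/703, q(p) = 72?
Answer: -224518 + 252*√703/703 ≈ -2.2451e+5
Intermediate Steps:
R = 144/703 (R = (-12)²*(1/703) = 144*(1/703) = 144/703 ≈ 0.20484)
z = 144/703 ≈ 0.20484
o(z) + ((-125344 + q(176)) - 99246) = 21*√(144/703) + ((-125344 + 72) - 99246) = 21*(12*√703/703) + (-125272 - 99246) = 252*√703/703 - 224518 = -224518 + 252*√703/703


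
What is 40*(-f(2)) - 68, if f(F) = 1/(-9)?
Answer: -572/9 ≈ -63.556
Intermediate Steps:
f(F) = -⅑
40*(-f(2)) - 68 = 40*(-1*(-⅑)) - 68 = 40*(⅑) - 68 = 40/9 - 68 = -572/9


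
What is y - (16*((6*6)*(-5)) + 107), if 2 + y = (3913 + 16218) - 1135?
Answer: 21767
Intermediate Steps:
y = 18994 (y = -2 + ((3913 + 16218) - 1135) = -2 + (20131 - 1135) = -2 + 18996 = 18994)
y - (16*((6*6)*(-5)) + 107) = 18994 - (16*((6*6)*(-5)) + 107) = 18994 - (16*(36*(-5)) + 107) = 18994 - (16*(-180) + 107) = 18994 - (-2880 + 107) = 18994 - 1*(-2773) = 18994 + 2773 = 21767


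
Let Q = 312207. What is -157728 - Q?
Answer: -469935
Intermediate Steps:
-157728 - Q = -157728 - 1*312207 = -157728 - 312207 = -469935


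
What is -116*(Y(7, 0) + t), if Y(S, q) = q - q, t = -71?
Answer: 8236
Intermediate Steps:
Y(S, q) = 0
-116*(Y(7, 0) + t) = -116*(0 - 71) = -116*(-71) = 8236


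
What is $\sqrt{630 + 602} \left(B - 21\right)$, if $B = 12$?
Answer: $- 36 \sqrt{77} \approx -315.9$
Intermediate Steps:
$\sqrt{630 + 602} \left(B - 21\right) = \sqrt{630 + 602} \left(12 - 21\right) = \sqrt{1232} \left(12 - 21\right) = 4 \sqrt{77} \left(-9\right) = - 36 \sqrt{77}$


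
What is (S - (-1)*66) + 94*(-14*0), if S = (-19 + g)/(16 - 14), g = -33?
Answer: 40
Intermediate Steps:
S = -26 (S = (-19 - 33)/(16 - 14) = -52/2 = -52*½ = -26)
(S - (-1)*66) + 94*(-14*0) = (-26 - (-1)*66) + 94*(-14*0) = (-26 - 1*(-66)) + 94*0 = (-26 + 66) + 0 = 40 + 0 = 40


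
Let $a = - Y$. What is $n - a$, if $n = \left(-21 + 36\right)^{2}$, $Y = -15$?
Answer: $210$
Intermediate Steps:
$n = 225$ ($n = 15^{2} = 225$)
$a = 15$ ($a = \left(-1\right) \left(-15\right) = 15$)
$n - a = 225 - 15 = 210$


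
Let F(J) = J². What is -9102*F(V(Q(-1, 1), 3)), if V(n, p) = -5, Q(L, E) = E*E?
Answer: -227550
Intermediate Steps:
Q(L, E) = E²
-9102*F(V(Q(-1, 1), 3)) = -9102*(-5)² = -9102*25 = -227550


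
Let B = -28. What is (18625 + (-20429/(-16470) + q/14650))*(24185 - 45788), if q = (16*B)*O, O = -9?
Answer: -3236351283973739/8042850 ≈ -4.0239e+8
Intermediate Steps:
q = 4032 (q = (16*(-28))*(-9) = -448*(-9) = 4032)
(18625 + (-20429/(-16470) + q/14650))*(24185 - 45788) = (18625 + (-20429/(-16470) + 4032/14650))*(24185 - 45788) = (18625 + (-20429*(-1/16470) + 4032*(1/14650)))*(-21603) = (18625 + (20429/16470 + 2016/7325))*(-21603) = (18625 + 36569189/24128550)*(-21603) = (449430812939/24128550)*(-21603) = -3236351283973739/8042850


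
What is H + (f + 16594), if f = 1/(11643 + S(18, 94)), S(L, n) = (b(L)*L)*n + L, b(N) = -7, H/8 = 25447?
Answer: 40291109/183 ≈ 2.2017e+5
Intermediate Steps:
H = 203576 (H = 8*25447 = 203576)
S(L, n) = L - 7*L*n (S(L, n) = (-7*L)*n + L = -7*L*n + L = L - 7*L*n)
f = -1/183 (f = 1/(11643 + 18*(1 - 7*94)) = 1/(11643 + 18*(1 - 658)) = 1/(11643 + 18*(-657)) = 1/(11643 - 11826) = 1/(-183) = -1/183 ≈ -0.0054645)
H + (f + 16594) = 203576 + (-1/183 + 16594) = 203576 + 3036701/183 = 40291109/183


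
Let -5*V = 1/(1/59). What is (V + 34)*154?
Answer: 17094/5 ≈ 3418.8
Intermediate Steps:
V = -59/5 (V = -1/(5*(1/59)) = -1/(5*1/59) = -1/5*59 = -59/5 ≈ -11.800)
(V + 34)*154 = (-59/5 + 34)*154 = (111/5)*154 = 17094/5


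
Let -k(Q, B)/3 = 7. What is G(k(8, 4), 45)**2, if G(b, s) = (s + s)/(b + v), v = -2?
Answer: 8100/529 ≈ 15.312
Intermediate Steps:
k(Q, B) = -21 (k(Q, B) = -3*7 = -21)
G(b, s) = 2*s/(-2 + b) (G(b, s) = (s + s)/(b - 2) = (2*s)/(-2 + b) = 2*s/(-2 + b))
G(k(8, 4), 45)**2 = (2*45/(-2 - 21))**2 = (2*45/(-23))**2 = (2*45*(-1/23))**2 = (-90/23)**2 = 8100/529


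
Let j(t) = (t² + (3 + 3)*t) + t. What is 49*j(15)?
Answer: 16170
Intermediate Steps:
j(t) = t² + 7*t (j(t) = (t² + 6*t) + t = t² + 7*t)
49*j(15) = 49*(15*(7 + 15)) = 49*(15*22) = 49*330 = 16170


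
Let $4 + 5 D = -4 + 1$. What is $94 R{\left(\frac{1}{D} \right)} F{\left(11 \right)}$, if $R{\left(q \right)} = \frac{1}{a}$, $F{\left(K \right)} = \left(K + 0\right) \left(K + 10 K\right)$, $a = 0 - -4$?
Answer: $\frac{62557}{2} \approx 31279.0$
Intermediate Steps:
$a = 4$ ($a = 0 + 4 = 4$)
$F{\left(K \right)} = 11 K^{2}$ ($F{\left(K \right)} = K 11 K = 11 K^{2}$)
$D = - \frac{7}{5}$ ($D = - \frac{4}{5} + \frac{-4 + 1}{5} = - \frac{4}{5} + \frac{1}{5} \left(-3\right) = - \frac{4}{5} - \frac{3}{5} = - \frac{7}{5} \approx -1.4$)
$R{\left(q \right)} = \frac{1}{4}$
$94 R{\left(\frac{1}{D} \right)} F{\left(11 \right)} = 94 \cdot \frac{1}{4} \cdot 11 \cdot 11^{2} = \frac{47 \cdot 11 \cdot 121}{2} = \frac{47}{2} \cdot 1331 = \frac{62557}{2}$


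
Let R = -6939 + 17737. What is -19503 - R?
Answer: -30301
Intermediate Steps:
R = 10798
-19503 - R = -19503 - 1*10798 = -19503 - 10798 = -30301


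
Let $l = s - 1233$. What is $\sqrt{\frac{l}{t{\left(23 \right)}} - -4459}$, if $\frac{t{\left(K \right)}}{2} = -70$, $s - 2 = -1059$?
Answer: $\frac{\sqrt{877170}}{14} \approx 66.898$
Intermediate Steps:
$s = -1057$ ($s = 2 - 1059 = -1057$)
$l = -2290$ ($l = -1057 - 1233 = -2290$)
$t{\left(K \right)} = -140$ ($t{\left(K \right)} = 2 \left(-70\right) = -140$)
$\sqrt{\frac{l}{t{\left(23 \right)}} - -4459} = \sqrt{- \frac{2290}{-140} - -4459} = \sqrt{\left(-2290\right) \left(- \frac{1}{140}\right) + 4459} = \sqrt{\frac{229}{14} + 4459} = \sqrt{\frac{62655}{14}} = \frac{\sqrt{877170}}{14}$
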